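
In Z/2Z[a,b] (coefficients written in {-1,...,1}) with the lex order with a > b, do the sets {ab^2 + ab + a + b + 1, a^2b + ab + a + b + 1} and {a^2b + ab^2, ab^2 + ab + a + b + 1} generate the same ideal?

Yes, the ideals are equal.

Two ideals are equal iff their reduced Gröbner bases coincide (the reduced basis is unique for a fixed ordering).
Buchberger on the first generating set:
f_1 = ab^2 + ab + a + b + 1, LT = ab^2.
f_2 = a^2b + ab + a + b + 1, LT = a^2b.

S(f_1,f_2): lcm = a^2b^2. S = a^2b + a^2 + ab^2 + a + b^2 + b.
  reduce S modulo (f_1, f_2):
  remainder a^2 + a + b^2 + b ≠ 0; add g_3 = a^2 + a + b^2 + b to the basis.

S(f_1,g_3): lcm = a^2b^2. S = a^2b + a^2 + ab^2 + ab + a + b^4 + b^3.
  reduce S modulo (f_1, f_2, g_3):
  remainder ab + b^4 + b^3 + b^2 + b ≠ 0; add g_4 = ab + b^4 + b^3 + b^2 + b to the basis.

S(f_2,g_3): lcm = a^2b. S = a + b^3 + b^2 + b + 1.
  reduce S modulo (f_1, f_2, g_3, g_4):
  remainder a + b^3 + b^2 + b + 1 ≠ 0; add g_5 = a + b^3 + b^2 + b + 1 to the basis.

S(f_1,g_4): lcm = ab^2. S = ab + a + b^5 + b^4 + b^3 + b^2 + b + 1.
  reduce S modulo (f_1, f_2, g_3, g_4, g_5):
  remainder b^5 + b^3 + b^2 + b ≠ 0; add g_6 = b^5 + b^3 + b^2 + b to the basis.

The other S-polynomials (S(f_2,g_4), S(g_3,g_4), S(f_1,g_5), S(f_2,g_5), S(g_3,g_5), S(g_4,g_5), S(f_1,g_6), S(f_2,g_6), S(g_3,g_6), S(g_4,g_6), S(g_5,g_6)) all reduce to 0 modulo the current basis, so we have a Gröbner basis.
Inter-reduce: drop elements whose leading term is divisible by another's, tail-reduce, and make monic.
Reduced Gröbner basis: {a + b^3 + b^2 + b + 1, b^5 + b^3 + b^2 + b}.

Buchberger on the second generating set:
h_1 = a^2b + ab^2, LT = a^2b.
h_2 = ab^2 + ab + a + b + 1, LT = ab^2.

S(h_1,h_2): lcm = a^2b^2. S = a^2b + a^2 + ab^3 + ab + a.
  reduce S modulo (h_1, h_2):
  remainder a^2 + a + b^2 + b ≠ 0; add k_3 = a^2 + a + b^2 + b to the basis.

S(h_1,k_3): lcm = a^2b. S = ab^2 + ab + b^3 + b^2.
  reduce S modulo (h_1, h_2, k_3):
  remainder a + b^3 + b^2 + b + 1 ≠ 0; add k_4 = a + b^3 + b^2 + b + 1 to the basis.

S(h_2,k_4): lcm = ab^2. S = ab + a + b^5 + b^4 + b^3 + b^2 + b + 1.
  reduce S modulo (h_1, h_2, k_3, k_4):
  remainder b^5 + b^3 + b^2 + b ≠ 0; add k_5 = b^5 + b^3 + b^2 + b to the basis.

The other S-polynomials (S(h_2,k_3), S(h_1,k_4), S(k_3,k_4), S(h_1,k_5), S(h_2,k_5), S(k_3,k_5), S(k_4,k_5)) all reduce to 0 modulo the current basis, so we have a Gröbner basis.
Inter-reduce: drop elements whose leading term is divisible by another's, tail-reduce, and make monic.
Reduced Gröbner basis: {a + b^3 + b^2 + b + 1, b^5 + b^3 + b^2 + b}.

These coincide, so the ideals are equal.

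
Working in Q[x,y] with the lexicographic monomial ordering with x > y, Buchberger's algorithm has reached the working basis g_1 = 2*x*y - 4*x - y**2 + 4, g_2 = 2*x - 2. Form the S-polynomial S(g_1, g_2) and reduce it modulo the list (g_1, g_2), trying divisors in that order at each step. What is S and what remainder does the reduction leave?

S(g_1, g_2) = -2*x - 1/2*y**2 + y + 2; remainder on division = -1/2*y**2 + y.

lcm(LM(g_1), LM(g_2)) = x*y.
S = (lcm/LT(g_1))·g_1 − (lcm/LT(g_2))·g_2 = -2*x - 1/2*y**2 + y + 2.
Reduce S modulo (g_1, g_2) in that order:
  leading term x: subtract (-1)·g_2 from -2*x - 1/2*y**2 + y + 2 → -1/2*y**2 + y
  leading term y**2: no divisor's leading term divides it; move -1/2*y**2 to the remainder.
  leading term y: no divisor's leading term divides it; move y to the remainder.
The remainder -1/2*y**2 + y is nonzero, so it would be added as the next basis element.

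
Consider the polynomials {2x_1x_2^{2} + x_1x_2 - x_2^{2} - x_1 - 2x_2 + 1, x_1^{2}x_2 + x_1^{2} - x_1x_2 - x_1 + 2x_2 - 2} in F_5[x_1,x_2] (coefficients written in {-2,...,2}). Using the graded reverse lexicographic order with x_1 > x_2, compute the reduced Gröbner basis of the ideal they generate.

G = {x_2^{3} + 2x_1 - x_2 - 2, x_1^{2} - x_2^{2}, x_1x_2 - x_2^{2} - 2x_1 + 2x_2}

This is the nonlinear analogue of row-reducing a linear system.

f_1 = 2x_1x_2^{2} + x_1x_2 - x_2^{2} - x_1 - 2x_2 + 1, LT = x_1x_2^{2}.
f_2 = x_1^{2}x_2 + x_1^{2} - x_1x_2 - x_1 + 2x_2 - 2, LT = x_1^{2}x_2.

S(f_1,f_2): lcm = x_1^{2}x_2^{2}. S = 2x_1^{2}x_2 - 2x_1x_2^{2} + 2x_1^{2} - 2x_2^{2} - 2x_1 + 2x_2.
  leading term x_1^{2}x_2: subtract (2)·f_2 from 2x_1^{2}x_2 - 2x_1x_2^{2} + 2x_1^{2} - 2x_2^{2} - 2x_1 + 2x_2 → -2x_1x_2^{2} + 2x_1x_2 - 2x_2^{2} - 2x_2 - 1
  leading term x_1x_2^{2}: subtract (-1)·f_1 from -2x_1x_2^{2} + 2x_1x_2 - 2x_2^{2} - 2x_2 - 1 → -2x_1x_2 + 2x_2^{2} - x_1 + x_2
  leading term x_1x_2: no divisor's leading term divides it; move -2x_1x_2 to the remainder.
  leading term x_2^{2}: no divisor's leading term divides it; move 2x_2^{2} to the remainder.
  leading term x_1: no divisor's leading term divides it; move -x_1 to the remainder.
  leading term x_2: no divisor's leading term divides it; move x_2 to the remainder.
  remainder -2x_1x_2 + 2x_2^{2} - x_1 + x_2 ≠ 0; add g_3 = -2x_1x_2 + 2x_2^{2} - x_1 + x_2 to the basis.

S(f_1,g_3): lcm = x_1x_2^{2}. S = x_2^{3} + 2x_1 - x_2 - 2.
  leading term x_2^{3}: no divisor's leading term divides it; move x_2^{3} to the remainder.
  leading term x_1: no divisor's leading term divides it; move 2x_1 to the remainder.
  leading term x_2: no divisor's leading term divides it; move -x_2 to the remainder.
  leading term 1: no divisor's leading term divides it; move -2 to the remainder.
  remainder x_2^{3} + 2x_1 - x_2 - 2 ≠ 0; add g_4 = x_2^{3} + 2x_1 - x_2 - 2 to the basis.

S(f_2,g_3): lcm = x_1^{2}x_2. S = x_1x_2^{2} - 2x_1^{2} + 2x_1x_2 - x_1 + 2x_2 - 2.
  leading term x_1x_2^{2}: subtract (-2)·f_1 from x_1x_2^{2} - 2x_1^{2} + 2x_1x_2 - x_1 + 2x_2 - 2 → -2x_1^{2} - x_1x_2 - 2x_2^{2} + 2x_1 - 2x_2
  leading term x_1^{2}: no divisor's leading term divides it; move -2x_1^{2} to the remainder.
  leading term x_1x_2: subtract (-2)·g_3 from -x_1x_2 - 2x_2^{2} + 2x_1 - 2x_2 → 2x_2^{2}
  leading term x_2^{2}: no divisor's leading term divides it; move 2x_2^{2} to the remainder.
  remainder -2x_1^{2} + 2x_2^{2} ≠ 0; add g_5 = -2x_1^{2} + 2x_2^{2} to the basis.

The other S-polynomials (S(f_1,g_4), S(f_2,g_4), S(g_3,g_4), S(f_1,g_5), S(f_2,g_5), S(g_3,g_5), S(g_4,g_5)) all reduce to 0 modulo the current basis, so we have a Gröbner basis.
Inter-reduce: drop elements whose leading term is divisible by another's, tail-reduce, and make monic.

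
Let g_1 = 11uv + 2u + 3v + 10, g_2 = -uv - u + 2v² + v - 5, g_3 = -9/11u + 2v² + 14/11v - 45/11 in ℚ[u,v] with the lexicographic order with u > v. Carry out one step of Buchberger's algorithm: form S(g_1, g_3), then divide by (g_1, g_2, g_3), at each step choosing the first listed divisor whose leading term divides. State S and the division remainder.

S(g_1, g_3) = 2/11u + 22/9v³ + 14/9v² - 52/11v + 10/11; remainder on division = 22/9v³ + 2v² - 40/9v.

lcm(LM(g_1), LM(g_3)) = uv.
S = (lcm/LT(g_1))·g_1 − (lcm/LT(g_3))·g_3 = 2/11u + 22/9v³ + 14/9v² - 52/11v + 10/11.
Reduce S modulo (g_1, g_2, g_3) in that order:
  leading term u: subtract (-2/9)·g_3 from 2/11u + 22/9v³ + 14/9v² - 52/11v + 10/11 → 22/9v³ + 2v² - 40/9v
  leading term v³: no divisor's leading term divides it; move 22/9v³ to the remainder.
  leading term v²: no divisor's leading term divides it; move 2v² to the remainder.
  leading term v: no divisor's leading term divides it; move -40/9v to the remainder.
The remainder 22/9v³ + 2v² - 40/9v is nonzero, so it would be added as the next basis element.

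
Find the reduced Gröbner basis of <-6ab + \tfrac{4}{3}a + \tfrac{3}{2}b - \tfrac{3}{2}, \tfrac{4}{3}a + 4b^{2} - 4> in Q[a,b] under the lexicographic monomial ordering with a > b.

G = {a + 3b^{2} - 3, b^{3} - \tfrac{2}{9}b^{2} - \tfrac{11}{12}b + \tfrac{5}{36}}

This is the nonlinear analogue of row-reducing a linear system.

f_1 = -6ab + \tfrac{4}{3}a + \tfrac{3}{2}b - \tfrac{3}{2}, LT = ab.
f_2 = \tfrac{4}{3}a + 4b^{2} - 4, LT = a.

S(f_1,f_2): lcm = ab. S = -\tfrac{2}{9}a - 3b^{3} + \tfrac{11}{4}b + \tfrac{1}{4}.
  leading term a: subtract (-\tfrac{1}{6})·f_2 from -\tfrac{2}{9}a - 3b^{3} + \tfrac{11}{4}b + \tfrac{1}{4} → -3b^{3} + \tfrac{2}{3}b^{2} + \tfrac{11}{4}b - \tfrac{5}{12}
  leading term b^{3}: no divisor's leading term divides it; move -3b^{3} to the remainder.
  leading term b^{2}: no divisor's leading term divides it; move \tfrac{2}{3}b^{2} to the remainder.
  leading term b: no divisor's leading term divides it; move \tfrac{11}{4}b to the remainder.
  leading term 1: no divisor's leading term divides it; move -\tfrac{5}{12} to the remainder.
  remainder -3b^{3} + \tfrac{2}{3}b^{2} + \tfrac{11}{4}b - \tfrac{5}{12} ≠ 0; add g_3 = -3b^{3} + \tfrac{2}{3}b^{2} + \tfrac{11}{4}b - \tfrac{5}{12} to the basis.

The other S-polynomials (S(f_1,g_3), S(f_2,g_3)) all reduce to 0 modulo the current basis, so we have a Gröbner basis.
Inter-reduce: drop elements whose leading term is divisible by another's, tail-reduce, and make monic.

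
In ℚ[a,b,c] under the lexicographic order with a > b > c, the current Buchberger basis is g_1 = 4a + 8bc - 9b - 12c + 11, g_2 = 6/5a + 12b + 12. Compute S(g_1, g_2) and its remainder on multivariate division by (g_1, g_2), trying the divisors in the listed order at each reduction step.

S(g_1, g_2) = 2bc - 49/4b - 3c - 29/4; remainder on division = 2bc - 49/4b - 3c - 29/4.

lcm(LM(g_1), LM(g_2)) = a.
S = (lcm/LT(g_1))·g_1 − (lcm/LT(g_2))·g_2 = 2bc - 49/4b - 3c - 29/4.
Reduce S modulo (g_1, g_2) in that order:
  leading term bc: no divisor's leading term divides it; move 2bc to the remainder.
  leading term b: no divisor's leading term divides it; move -49/4b to the remainder.
  leading term c: no divisor's leading term divides it; move -3c to the remainder.
  leading term 1: no divisor's leading term divides it; move -29/4 to the remainder.
The remainder 2bc - 49/4b - 3c - 29/4 is nonzero, so it would be added as the next basis element.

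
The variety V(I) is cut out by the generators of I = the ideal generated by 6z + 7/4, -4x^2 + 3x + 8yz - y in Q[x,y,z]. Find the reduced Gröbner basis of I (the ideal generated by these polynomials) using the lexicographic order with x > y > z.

f_1 = 6z + 7/4, LT = z.
f_2 = -4x^2 + 3x + 8yz - y, LT = x^2.

S(f_1,f_2): leading monomials are coprime, so the S-polynomial reduces to 0 (Buchberger's first criterion).
Every S-polynomial of the final basis reduces to 0, so we have a Gröbner basis.

G = {x^2 - 3/4x + 5/6y, z + 7/24}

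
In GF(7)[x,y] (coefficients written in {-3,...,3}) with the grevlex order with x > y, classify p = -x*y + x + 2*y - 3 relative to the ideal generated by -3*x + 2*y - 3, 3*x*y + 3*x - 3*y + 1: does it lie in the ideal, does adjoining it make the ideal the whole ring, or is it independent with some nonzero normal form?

First compute the reduced Gröbner basis of I by Buchberger's algorithm.
f_1 = -3*x + 2*y - 3, LT = x.
f_2 = 3*x*y + 3*x - 3*y + 1, LT = x*y.

S(f_1,f_2): lcm = x*y. S = -3*y**2 - x + 2*y + 2.
  leading term y**2: no divisor's leading term divides it; move -3*y**2 to the remainder.
  leading term x: subtract (-2)·f_1 from -x + 2*y + 2 → -y + 3
  leading term y: no divisor's leading term divides it; move -y to the remainder.
  leading term 1: no divisor's leading term divides it; move 3 to the remainder.
  remainder -3*y**2 - y + 3 ≠ 0; add h_3 = -3*y**2 - y + 3 to the basis.

The other S-polynomials (S(f_1,h_3), S(f_2,h_3)) all reduce to 0 modulo the current basis, so we have a Gröbner basis.
Inter-reduce: drop elements whose leading term is divisible by another's, tail-reduce, and make monic.
Reduced Gröbner basis: {y**2 - 2*y - 1, x - 3*y + 1}.
Label its elements g_1 = y**2 - 2*y - 1, g_2 = x - 3*y + 1.

Reduce p = -x*y + x + 2*y - 3 modulo G:
  leading term x*y: subtract (-y)·g_2 from -x*y + x + 2*y - 3 → -3*y**2 + x + 3*y - 3
  leading term y**2: subtract (-3)·g_1 from -3*y**2 + x + 3*y - 3 → x - 3*y + 1
  leading term x: subtract (1)·g_2 from x - 3*y + 1 → 0
  normal form = 0.
Since the normal form is 0, p ∈ I.

-x*y + x + 2*y - 3 lies in I (it reduces to 0).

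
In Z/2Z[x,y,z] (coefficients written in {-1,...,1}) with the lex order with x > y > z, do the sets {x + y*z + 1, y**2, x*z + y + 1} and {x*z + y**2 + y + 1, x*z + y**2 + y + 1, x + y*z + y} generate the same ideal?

No, the ideals differ.

Since reduced Gröbner bases are canonical representatives of ideals under a given ordering, it suffices to compute and compare them.
Buchberger on the first generating set:
f_1 = x + y*z + 1, LT = x.
f_2 = y**2, LT = y**2.
f_3 = x*z + y + 1, LT = x*z.

S(f_1,f_3): lcm = x*z. S = y*z**2 + y + z + 1.
  reduce S modulo (f_1, f_2, f_3):
  remainder y*z**2 + y + z + 1 ≠ 0; add g_4 = y*z**2 + y + z + 1 to the basis.

S(f_2,g_4): lcm = y**2*z**2. S = y**2 + y*z + y.
  reduce S modulo (f_1, f_2, f_3, g_4):
  remainder y*z + y ≠ 0; add g_5 = y*z + y to the basis.

S(g_4,g_5): lcm = y*z**2. S = y*z + y + z + 1.
  reduce S modulo (f_1, f_2, f_3, g_4, g_5):
  remainder z + 1 ≠ 0; add g_6 = z + 1 to the basis.

The other S-polynomials (S(f_1,f_2), S(f_2,f_3), S(f_1,g_4), S(f_3,g_4), S(f_1,g_5), S(f_2,g_5), S(f_3,g_5), S(f_1,g_6), S(f_2,g_6), S(f_3,g_6), S(g_4,g_6), S(g_5,g_6)) all reduce to 0 modulo the current basis, so we have a Gröbner basis.
Inter-reduce: drop elements whose leading term is divisible by another's, tail-reduce, and make monic.
Reduced Gröbner basis: {x + y + 1, y**2, z + 1}.

Buchberger on the second generating set:
h_1 = x*z + y**2 + y + 1, LT = x*z.
h_2 = x*z + y**2 + y + 1, LT = x*z.
h_3 = x + y*z + y, LT = x.

S(h_1,h_3): lcm = x*z. S = y**2 + y*z**2 + y*z + y + 1.
  reduce S modulo (h_1, h_2, h_3):
  remainder y**2 + y*z**2 + y*z + y + 1 ≠ 0; add k_4 = y**2 + y*z**2 + y*z + y + 1 to the basis.

The other S-polynomials (S(h_1,h_2), S(h_2,h_3), S(h_1,k_4), S(h_2,k_4), S(h_3,k_4)) all reduce to 0 modulo the current basis, so we have a Gröbner basis.
Inter-reduce: drop elements whose leading term is divisible by another's, tail-reduce, and make monic.
Reduced Gröbner basis: {x + y*z + y, y**2 + y*z**2 + y*z + y + 1}.

Since the reduced bases disagree, the two ideals are not the same.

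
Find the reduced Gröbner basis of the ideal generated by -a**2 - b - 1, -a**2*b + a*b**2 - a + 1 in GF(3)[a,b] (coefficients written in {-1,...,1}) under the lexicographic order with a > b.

Buchberger's algorithm terminates because the ascending chain of leading-term ideals stabilizes.

f_1 = -a**2 - b - 1, LT = a**2.
f_2 = -a**2*b + a*b**2 - a + 1, LT = a**2*b.

S(f_1,f_2): lcm = a**2*b. S = a*b**2 - a + b**2 + b + 1.
  leading term a*b**2: no divisor's leading term divides it; move a*b**2 to the remainder.
  leading term a: no divisor's leading term divides it; move -a to the remainder.
  leading term b**2: no divisor's leading term divides it; move b**2 to the remainder.
  leading term b: no divisor's leading term divides it; move b to the remainder.
  leading term 1: no divisor's leading term divides it; move 1 to the remainder.
  remainder a*b**2 - a + b**2 + b + 1 ≠ 0; add g_3 = a*b**2 - a + b**2 + b + 1 to the basis.

S(f_1,g_3): lcm = a**2*b**2. S = a**2 - a*b**2 - a*b - a + b**3 + b**2.
  leading term a**2: subtract (-1)·f_1 from a**2 - a*b**2 - a*b - a + b**3 + b**2 → -a*b**2 - a*b - a + b**3 + b**2 - b - 1
  leading term a*b**2: subtract (-1)·g_3 from -a*b**2 - a*b - a + b**3 + b**2 - b - 1 → -a*b + a + b**3 - b**2
  leading term a*b: no divisor's leading term divides it; move -a*b to the remainder.
  leading term a: no divisor's leading term divides it; move a to the remainder.
  leading term b**3: no divisor's leading term divides it; move b**3 to the remainder.
  leading term b**2: no divisor's leading term divides it; move -b**2 to the remainder.
  remainder -a*b + a + b**3 - b**2 ≠ 0; add g_4 = -a*b + a + b**3 - b**2 to the basis.

S(f_2,g_3): lcm = a**2*b**2. S = a**2 - a*b**3 - a*b**2 - a - b.
  leading term a**2: subtract (-1)·f_1 from a**2 - a*b**3 - a*b**2 - a - b → -a*b**3 - a*b**2 - a + b - 1
  leading term a*b**3: subtract (-b)·g_3 from -a*b**3 - a*b**2 - a + b - 1 → -a*b**2 - a*b - a + b**3 + b**2 - b - 1
  leading term a*b**2: subtract (-1)·g_3 from -a*b**2 - a*b - a + b**3 + b**2 - b - 1 → -a*b + a + b**3 - b**2
  leading term a*b: subtract (1)·g_4 from -a*b + a + b**3 - b**2 → 0
  remainder 0.

S(f_1,g_4): lcm = a**2*b. S = a**2 + a*b**3 - a*b**2 + b**2 + b.
  leading term a**2: subtract (-1)·f_1 from a**2 + a*b**3 - a*b**2 + b**2 + b → a*b**3 - a*b**2 + b**2 - 1
  leading term a*b**3: subtract (b)·g_3 from a*b**3 - a*b**2 + b**2 - 1 → -a*b**2 + a*b - b**3 - b - 1
  leading term a*b**2: subtract (-1)·g_3 from -a*b**2 + a*b - b**3 - b - 1 → a*b - a - b**3 + b**2
  leading term a*b: subtract (-1)·g_4 from a*b - a - b**3 + b**2 → 0
  remainder 0.

S(f_2,g_4): lcm = a**2*b. S = a**2 + a*b**3 + a*b**2 + a - 1.
  leading term a**2: subtract (-1)·f_1 from a**2 + a*b**3 + a*b**2 + a - 1 → a*b**3 + a*b**2 + a - b + 1
  leading term a*b**3: subtract (b)·g_3 from a*b**3 + a*b**2 + a - b + 1 → a*b**2 + a*b + a - b**3 - b**2 + b + 1
  leading term a*b**2: subtract (1)·g_3 from a*b**2 + a*b + a - b**3 - b**2 + b + 1 → a*b - a - b**3 + b**2
  leading term a*b: subtract (-1)·g_4 from a*b - a - b**3 + b**2 → 0
  remainder 0.

S(g_3,g_4): lcm = a*b**2. S = a*b - a + b**4 - b**3 + b**2 + b + 1.
  leading term a*b: subtract (-1)·g_4 from a*b - a + b**4 - b**3 + b**2 + b + 1 → b**4 + b + 1
  leading term b**4: no divisor's leading term divides it; move b**4 to the remainder.
  leading term b: no divisor's leading term divides it; move b to the remainder.
  leading term 1: no divisor's leading term divides it; move 1 to the remainder.
  remainder b**4 + b + 1 ≠ 0; add g_5 = b**4 + b + 1 to the basis.

S(f_1,g_5): leading monomials are coprime, so the S-polynomial reduces to 0 (Buchberger's first criterion).
S(f_2,g_5): lcm = a**2*b**4. S = -a**2*b - a**2 - a*b**5 + a*b**3 - b**3.
  leading term a**2*b: subtract (b)·f_1 from -a**2*b - a**2 - a*b**5 + a*b**3 - b**3 → -a**2 - a*b**5 + a*b**3 - b**3 + b**2 + b
  leading term a**2: subtract (1)·f_1 from -a**2 - a*b**5 + a*b**3 - b**3 + b**2 + b → -a*b**5 + a*b**3 - b**3 + b**2 - b + 1
  leading term a*b**5: subtract (-b**3)·g_3 from -a*b**5 + a*b**3 - b**3 + b**2 - b + 1 → b**5 + b**4 + b**2 - b + 1
  leading term b**5: subtract (b)·g_5 from b**5 + b**4 + b**2 - b + 1 → b**4 + b + 1
  leading term b**4: subtract (1)·g_5 from b**4 + b + 1 → 0
  remainder 0.

S(g_3,g_5): lcm = a*b**4. S = -a*b**2 - a*b - a + b**4 + b**3 + b**2.
  leading term a*b**2: subtract (-1)·g_3 from -a*b**2 - a*b - a + b**4 + b**3 + b**2 → -a*b + a + b**4 + b**3 - b**2 + b + 1
  leading term a*b: subtract (1)·g_4 from -a*b + a + b**4 + b**3 - b**2 + b + 1 → b**4 + b + 1
  leading term b**4: subtract (1)·g_5 from b**4 + b + 1 → 0
  remainder 0.

S(g_4,g_5): lcm = a*b**4. S = -a*b**3 - a*b - a - b**6 + b**5.
  leading term a*b**3: subtract (-b)·g_3 from -a*b**3 - a*b - a - b**6 + b**5 → a*b - a - b**6 + b**5 + b**3 + b**2 + b
  leading term a*b: subtract (-1)·g_4 from a*b - a - b**6 + b**5 + b**3 + b**2 + b → -b**6 + b**5 - b**3 + b
  leading term b**6: subtract (-b**2)·g_5 from -b**6 + b**5 - b**3 + b → b**5 + b**2 + b
  leading term b**5: subtract (b)·g_5 from b**5 + b**2 + b → 0
  remainder 0.

Every S-polynomial of the final basis reduces to 0, so we have a Gröbner basis.
Inter-reduce: drop elements whose leading term is divisible by another's, tail-reduce, and make monic.

G = {a**2 + b + 1, a*b - a - b**3 + b**2, b**4 + b + 1}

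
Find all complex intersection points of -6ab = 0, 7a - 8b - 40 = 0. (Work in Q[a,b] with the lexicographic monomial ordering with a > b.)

{(0, -5), (40/7, 0)}

Compute a lex Gröbner basis by Buchberger's algorithm.
f_1 = -6ab, LT = ab.
f_2 = 7a - 8b - 40, LT = a.

S(f_1,f_2): lcm = ab. S = 8/7b^2 + 40/7b.
  leading term b^2: no divisor's leading term divides it; move 8/7b^2 to the remainder.
  leading term b: no divisor's leading term divides it; move 40/7b to the remainder.
  remainder 8/7b^2 + 40/7b ≠ 0; add h_3 = 8/7b^2 + 40/7b to the basis.

The other S-polynomials (S(f_1,h_3), S(f_2,h_3)) all reduce to 0 modulo the current basis, so we have a Gröbner basis.
Inter-reduce: drop elements whose leading term is divisible by another's, tail-reduce, and make monic.
Reduced Gröbner basis: {a - 8/7b - 40/7, b^2 + 5b}.

Since the basis is lex-ordered, b^2 + 5b is univariate in b. Its roots are {-5, 0}. Back-substituting each root into the other basis elements fixes the other coordinates.
  b = -5: the earlier basis element becomes a = 0, giving a = 0 — point (0, -5).
  b = 0: the earlier basis element becomes a - 40/7 = 0, giving a = 40/7 — point (40/7, 0).
Check: every point annihilates each of the original generators.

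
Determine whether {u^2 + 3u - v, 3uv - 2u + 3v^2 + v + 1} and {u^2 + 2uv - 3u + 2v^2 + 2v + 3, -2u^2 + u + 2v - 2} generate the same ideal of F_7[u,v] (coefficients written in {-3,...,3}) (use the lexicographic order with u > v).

Since reduced Gröbner bases are canonical representatives of ideals under a given ordering, it suffices to compute and compare them.
Buchberger on the first generating set:
f_1 = u^2 + 3u - v, LT = u^2.
f_2 = 3uv - 2u + 3v^2 + v + 1, LT = uv.

S(f_1,f_2): lcm = u^2v. S = 3u^2 - uv^2 - 2uv + 2u - v^2.
  reduce S modulo (f_1, f_2):
  remainder -u + v^3 + 2v^2 - 2v - 3 ≠ 0; add g_3 = -u + v^3 + 2v^2 - 2v - 3 to the basis.

S(f_1,g_3): lcm = u^2. S = uv^3 + 2uv^2 - 2uv - v.
  reduce S modulo (f_1, f_2, g_3):
  remainder -v^4 + v^3 - v ≠ 0; add g_4 = -v^4 + v^3 - v to the basis.

The other S-polynomials (S(f_2,g_3), S(f_1,g_4), S(f_2,g_4), S(g_3,g_4)) all reduce to 0 modulo the current basis, so we have a Gröbner basis.
Inter-reduce: drop elements whose leading term is divisible by another's, tail-reduce, and make monic.
Reduced Gröbner basis: {u - v^3 - 2v^2 + 2v + 3, v^4 - v^3 + v}.

Buchberger on the second generating set:
h_1 = u^2 + 2uv - 3u + 2v^2 + 2v + 3, LT = u^2.
h_2 = -2u^2 + u + 2v - 2, LT = u^2.

S(h_1,h_2): lcm = u^2. S = 2uv + u + 2v^2 + 3v + 2.
  reduce S modulo (h_1, h_2):
  remainder 2uv + u + 2v^2 + 3v + 2 ≠ 0; add k_3 = 2uv + u + 2v^2 + 3v + 2 to the basis.

S(h_1,k_3): lcm = u^2v. S = 3u^2 + uv^2 - uv - u + 2v^3 + 2v^2 + 3v.
  reduce S modulo (h_1, h_2, k_3):
  remainder 3u + v^3 + 2v^2 + 2v + 2 ≠ 0; add k_4 = 3u + v^3 + 2v^2 + 2v + 2 to the basis.

S(h_1,k_4): lcm = u^2. S = 2uv^3 - 3uv^2 - uv + u + 2v^2 + 2v + 3.
  reduce S modulo (h_1, h_2, k_3, k_4):
  remainder -2v^4 + 2v^3 + 3v - 3 ≠ 0; add k_5 = -2v^4 + 2v^3 + 3v - 3 to the basis.

The other S-polynomials (S(h_2,k_3), S(h_2,k_4), S(k_3,k_4), S(h_1,k_5), S(h_2,k_5), S(k_3,k_5), S(k_4,k_5)) all reduce to 0 modulo the current basis, so we have a Gröbner basis.
Inter-reduce: drop elements whose leading term is divisible by another's, tail-reduce, and make monic.
Reduced Gröbner basis: {u - 2v^3 + 3v^2 + 3v + 3, v^4 - v^3 + 2v - 2}.

These differ, so the ideals are not equal.

No, the ideals differ.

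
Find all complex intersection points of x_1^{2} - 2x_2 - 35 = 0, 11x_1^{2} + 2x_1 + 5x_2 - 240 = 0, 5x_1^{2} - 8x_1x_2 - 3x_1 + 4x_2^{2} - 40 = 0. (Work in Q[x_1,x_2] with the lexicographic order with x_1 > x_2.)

{(-5, -5)}

Compute a lex Gröbner basis by Buchberger's algorithm.
f_1 = x_1^{2} - 2x_2 - 35, LT = x_1^{2}.
f_2 = 11x_1^{2} + 2x_1 + 5x_2 - 240, LT = x_1^{2}.
f_3 = 5x_1^{2} - 8x_1x_2 - 3x_1 + 4x_2^{2} - 40, LT = x_1^{2}.

S(f_1,f_2): lcm = x_1^{2}. S = -\tfrac{2}{11}x_1 - \tfrac{27}{11}x_2 - \tfrac{145}{11}.
  leading term x_1: no divisor's leading term divides it; move -\tfrac{2}{11}x_1 to the remainder.
  leading term x_2: no divisor's leading term divides it; move -\tfrac{27}{11}x_2 to the remainder.
  leading term 1: no divisor's leading term divides it; move -\tfrac{145}{11} to the remainder.
  remainder -\tfrac{2}{11}x_1 - \tfrac{27}{11}x_2 - \tfrac{145}{11} ≠ 0; add h_4 = -\tfrac{2}{11}x_1 - \tfrac{27}{11}x_2 - \tfrac{145}{11} to the basis.

S(f_1,f_3): lcm = x_1^{2}. S = \tfrac{8}{5}x_1x_2 + \tfrac{3}{5}x_1 - \tfrac{4}{5}x_2^{2} - 2x_2 - 27.
  leading term x_1x_2: subtract (-\tfrac{44}{5}x_2)·h_4 from \tfrac{8}{5}x_1x_2 + \tfrac{3}{5}x_1 - \tfrac{4}{5}x_2^{2} - 2x_2 - 27 → \tfrac{3}{5}x_1 - \tfrac{112}{5}x_2^{2} - 118x_2 - 27
  leading term x_1: subtract (-\tfrac{33}{10})·h_4 from \tfrac{3}{5}x_1 - \tfrac{112}{5}x_2^{2} - 118x_2 - 27 → -\tfrac{112}{5}x_2^{2} - \tfrac{1261}{10}x_2 - \tfrac{141}{2}
  leading term x_2^{2}: no divisor's leading term divides it; move -\tfrac{112}{5}x_2^{2} to the remainder.
  leading term x_2: no divisor's leading term divides it; move -\tfrac{1261}{10}x_2 to the remainder.
  leading term 1: no divisor's leading term divides it; move -\tfrac{141}{2} to the remainder.
  remainder -\tfrac{112}{5}x_2^{2} - \tfrac{1261}{10}x_2 - \tfrac{141}{2} ≠ 0; add h_5 = -\tfrac{112}{5}x_2^{2} - \tfrac{1261}{10}x_2 - \tfrac{141}{2} to the basis.

S(f_1,h_4): lcm = x_1^{2}. S = -\tfrac{27}{2}x_1x_2 - \tfrac{145}{2}x_1 - 2x_2 - 35.
  leading term x_1x_2: subtract (\tfrac{297}{4}x_2)·h_4 from -\tfrac{27}{2}x_1x_2 - \tfrac{145}{2}x_1 - 2x_2 - 35 → -\tfrac{145}{2}x_1 + \tfrac{729}{4}x_2^{2} + \tfrac{3907}{4}x_2 - 35
  leading term x_1: subtract (\tfrac{1595}{4})·h_4 from -\tfrac{145}{2}x_1 + \tfrac{729}{4}x_2^{2} + \tfrac{3907}{4}x_2 - 35 → \tfrac{729}{4}x_2^{2} + \tfrac{3911}{2}x_2 + \tfrac{20885}{4}
  leading term x_2^{2}: subtract (-\tfrac{3645}{448})·h_5 from \tfrac{729}{4}x_2^{2} + \tfrac{3911}{2}x_2 + \tfrac{20885}{4} → \tfrac{832859}{896}x_2 + \tfrac{4164295}{896}
  leading term x_2: no divisor's leading term divides it; move \tfrac{832859}{896}x_2 to the remainder.
  leading term 1: no divisor's leading term divides it; move \tfrac{4164295}{896} to the remainder.
  remainder \tfrac{832859}{896}x_2 + \tfrac{4164295}{896} ≠ 0; add h_6 = \tfrac{832859}{896}x_2 + \tfrac{4164295}{896} to the basis.

The other S-polynomials (S(f_2,f_3), S(f_2,h_4), S(f_3,h_4), S(f_1,h_5), S(f_2,h_5), S(f_3,h_5), S(h_4,h_5), S(f_1,h_6), S(f_2,h_6), S(f_3,h_6), S(h_4,h_6), S(h_5,h_6)) all reduce to 0 modulo the current basis, so we have a Gröbner basis.
Inter-reduce: drop elements whose leading term is divisible by another's, tail-reduce, and make monic.
Reduced Gröbner basis: {x_1 + 5, x_2 + 5}.

From the last basis element, x_2 + 5 = 0, so x_2 takes values in {-5}. Each choice, substituted upward through the basis, yields the corresponding point(s) of the solution set.
  x_2 = -5: the earlier basis element becomes x_1 + 5 = 0, giving x_1 = -5 — point (-5, -5).
Check: every point annihilates each of the original generators.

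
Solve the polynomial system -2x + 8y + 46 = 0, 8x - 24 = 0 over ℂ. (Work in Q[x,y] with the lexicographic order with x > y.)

Compute a lex Gröbner basis by Buchberger's algorithm.
f_1 = -2x + 8y + 46, LT = x.
f_2 = 8x - 24, LT = x.

S(f_1,f_2): lcm = x. S = -4y - 20.
  leading term y: no divisor's leading term divides it; move -4y to the remainder.
  leading term 1: no divisor's leading term divides it; move -20 to the remainder.
  remainder -4y - 20 ≠ 0; add h_3 = -4y - 20 to the basis.

S(f_1,h_3): leading monomials are coprime, so the S-polynomial reduces to 0 (Buchberger's first criterion).
S(f_2,h_3): leading monomials are coprime, so the S-polynomial reduces to 0 (Buchberger's first criterion).
Every S-polynomial of the final basis reduces to 0, so we have a Gröbner basis.
Inter-reduce: drop elements whose leading term is divisible by another's, tail-reduce, and make monic.
Reduced Gröbner basis: {x - 3, y + 5}.

From the last basis element, y + 5 = 0, so y takes values in {-5}. Each choice, substituted upward through the basis, yields the corresponding point(s) of the solution set.
  y = -5: the earlier basis element becomes x - 3 = 0, giving x = 3 — point (3, -5).

{(3, -5)}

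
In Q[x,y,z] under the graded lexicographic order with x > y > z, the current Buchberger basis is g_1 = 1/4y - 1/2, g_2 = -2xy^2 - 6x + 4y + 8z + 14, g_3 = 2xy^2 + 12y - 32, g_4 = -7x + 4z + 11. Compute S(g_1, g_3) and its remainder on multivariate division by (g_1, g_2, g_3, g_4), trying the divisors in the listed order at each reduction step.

S(g_1, g_3) = -2xy - 6y + 16; remainder on division = -16/7z - 16/7.

lcm(LM(g_1), LM(g_3)) = xy^2.
S = (lcm/LT(g_1))·g_1 − (lcm/LT(g_3))·g_3 = -2xy - 6y + 16.
Reduce S modulo (g_1, g_2, g_3, g_4) in that order:
  leading term xy: subtract (-8x)·g_1 from -2xy - 6y + 16 → -4x - 6y + 16
  leading term x: subtract (4/7)·g_4 from -4x - 6y + 16 → -6y - 16/7z + 68/7
  leading term y: subtract (-24)·g_1 from -6y - 16/7z + 68/7 → -16/7z - 16/7
  leading term z: no divisor's leading term divides it; move -16/7z to the remainder.
  leading term 1: no divisor's leading term divides it; move -16/7 to the remainder.
The remainder -16/7z - 16/7 is nonzero, so it would be added as the next basis element.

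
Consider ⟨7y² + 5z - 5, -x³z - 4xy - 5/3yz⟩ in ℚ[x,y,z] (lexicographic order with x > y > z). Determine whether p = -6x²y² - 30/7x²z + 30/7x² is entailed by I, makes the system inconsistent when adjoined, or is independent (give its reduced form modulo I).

First compute the reduced Gröbner basis of I by Buchberger's algorithm.
f_1 = 7y² + 5z - 5, LT = y².
f_2 = -x³z - 4xy - 5/3yz, LT = x³z.

The S-polynomials (S(f_1,f_2)) all reduce to 0 modulo the current basis, so we have a Gröbner basis.
Inter-reduce: drop elements whose leading term is divisible by another's, tail-reduce, and make monic.
Reduced Gröbner basis: {x³z + 4xy + 5/3yz, y² + 5/7z - 5/7}.
Label its elements g_1 = x³z + 4xy + 5/3yz, g_2 = y² + 5/7z - 5/7.

Reduce p = -6x²y² - 30/7x²z + 30/7x² modulo G:
  leading term x²y²: subtract (-6x²)·g_2 from -6x²y² - 30/7x²z + 30/7x² → 0
  normal form = 0.
Since the normal form is 0, p ∈ I.

-6x²y² - 30/7x²z + 30/7x² lies in I (it reduces to 0).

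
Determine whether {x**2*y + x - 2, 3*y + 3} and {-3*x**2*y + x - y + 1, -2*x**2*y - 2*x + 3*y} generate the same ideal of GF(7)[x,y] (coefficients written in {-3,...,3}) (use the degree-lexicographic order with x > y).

For a fixed monomial order, each ideal has a unique reduced Gröbner basis; comparing bases decides equality.
Buchberger on the first generating set:
f_1 = x**2*y + x - 2, LT = x**2*y.
f_2 = 3*y + 3, LT = y.

S(f_1,f_2): lcm = x**2*y. S = -x**2 + x - 2.
  reduce S modulo (f_1, f_2):
  remainder -x**2 + x - 2 ≠ 0; add g_3 = -x**2 + x - 2 to the basis.

The other S-polynomials (S(f_1,g_3), S(f_2,g_3)) all reduce to 0 modulo the current basis, so we have a Gröbner basis.
Inter-reduce: drop elements whose leading term is divisible by another's, tail-reduce, and make monic.
Reduced Gröbner basis: {x**2 - x + 2, y + 1}.

Buchberger on the second generating set:
h_1 = -3*x**2*y + x - y + 1, LT = x**2*y.
h_2 = -2*x**2*y - 2*x + 3*y, LT = x**2*y.

S(h_1,h_2): lcm = x**2*y. S = x + 3*y + 2.
  reduce S modulo (h_1, h_2):
  remainder x + 3*y + 2 ≠ 0; add k_3 = x + 3*y + 2 to the basis.

S(h_1,k_3): lcm = x**2*y. S = -3*x*y**2 - 2*x*y + 2*x - 2*y + 2.
  reduce S modulo (h_1, h_2, k_3):
  remainder 2*y**3 - 2*y**2 + 3*y - 2 ≠ 0; add k_4 = 2*y**3 - 2*y**2 + 3*y - 2 to the basis.

The other S-polynomials (S(h_2,k_3), S(h_1,k_4), S(h_2,k_4), S(k_3,k_4)) all reduce to 0 modulo the current basis, so we have a Gröbner basis.
Inter-reduce: drop elements whose leading term is divisible by another's, tail-reduce, and make monic.
Reduced Gröbner basis: {y**3 - y**2 - 2*y - 1, x + 3*y + 2}.

The bases are distinct; the ideals are different.

No, the ideals differ.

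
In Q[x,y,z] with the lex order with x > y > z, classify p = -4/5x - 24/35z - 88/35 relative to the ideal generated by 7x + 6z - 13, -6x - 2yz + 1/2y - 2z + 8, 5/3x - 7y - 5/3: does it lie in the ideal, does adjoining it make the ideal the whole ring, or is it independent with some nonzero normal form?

Adjoining -4/5x - 24/35z - 88/35 makes the ideal the whole ring: the system is inconsistent.

First compute the reduced Gröbner basis of I by Buchberger's algorithm.
f_1 = 7x + 6z - 13, LT = x.
f_2 = -6x - 2yz + 1/2y - 2z + 8, LT = x.
f_3 = 5/3x - 7y - 5/3, LT = x.

S(f_1,f_2): lcm = x. S = -1/3yz + 1/12y + 11/21z - 11/21.
  leading term yz: no divisor's leading term divides it; move -1/3yz to the remainder.
  leading term y: no divisor's leading term divides it; move 1/12y to the remainder.
  leading term z: no divisor's leading term divides it; move 11/21z to the remainder.
  leading term 1: no divisor's leading term divides it; move -11/21 to the remainder.
  remainder -1/3yz + 1/12y + 11/21z - 11/21 ≠ 0; add h_4 = -1/3yz + 1/12y + 11/21z - 11/21 to the basis.

S(f_1,f_3): lcm = x. S = 21/5y + 6/7z - 6/7.
  leading term y: no divisor's leading term divides it; move 21/5y to the remainder.
  leading term z: no divisor's leading term divides it; move 6/7z to the remainder.
  leading term 1: no divisor's leading term divides it; move -6/7 to the remainder.
  remainder 21/5y + 6/7z - 6/7 ≠ 0; add h_5 = 21/5y + 6/7z - 6/7 to the basis.

S(h_4,h_5): lcm = yz. S = -1/4y - 10/49z^2 - 67/49z + 11/7.
  leading term y: subtract (-5/84)·h_5 from -1/4y - 10/49z^2 - 67/49z + 11/7 → -10/49z^2 - 129/98z + 149/98
  leading term z^2: no divisor's leading term divides it; move -10/49z^2 to the remainder.
  leading term z: no divisor's leading term divides it; move -129/98z to the remainder.
  leading term 1: no divisor's leading term divides it; move 149/98 to the remainder.
  remainder -10/49z^2 - 129/98z + 149/98 ≠ 0; add h_6 = -10/49z^2 - 129/98z + 149/98 to the basis.

The other S-polynomials (S(f_2,f_3), S(f_1,h_4), S(f_2,h_4), S(f_3,h_4), S(f_1,h_5), S(f_2,h_5), S(f_3,h_5), S(f_1,h_6), S(f_2,h_6), S(f_3,h_6), S(h_4,h_6), S(h_5,h_6)) all reduce to 0 modulo the current basis, so we have a Gröbner basis.
Inter-reduce: drop elements whose leading term is divisible by another's, tail-reduce, and make monic.
Reduced Gröbner basis: {x + 6/7z - 13/7, y + 10/49z - 10/49, z^2 + 129/20z - 149/20}.
Label its elements g_1 = x + 6/7z - 13/7, g_2 = y + 10/49z - 10/49, g_3 = z^2 + 129/20z - 149/20.

Reduce p = -4/5x - 24/35z - 88/35 modulo G:
  leading term x: subtract (-4/5)·g_1 from -4/5x - 24/35z - 88/35 → -4
  leading term 1: no divisor's leading term divides it; move -4 to the remainder.
  normal form = -4.
The normal form is nonzero, so p ∉ I. Since p minus its normal form lies in I, I + (p) = I + (r) where r = -4; decide whether this ideal is the whole ring.
Here r = -4 is a nonzero constant, hence a unit: 1 ∈ I + (p), the Gröbner basis of I + (p) is {1}, and the enlarged system has no common solution — adjoining p is inconsistent.

The remainder on division by a Gröbner basis is unique — it is the normal form.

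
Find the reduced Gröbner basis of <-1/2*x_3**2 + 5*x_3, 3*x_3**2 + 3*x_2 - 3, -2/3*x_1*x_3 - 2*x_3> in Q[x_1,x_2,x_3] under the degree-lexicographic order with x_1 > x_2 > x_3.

f_1 = -1/2*x_3**2 + 5*x_3, LT = x_3**2.
f_2 = 3*x_3**2 + 3*x_2 - 3, LT = x_3**2.
f_3 = -2/3*x_1*x_3 - 2*x_3, LT = x_1*x_3.

S(f_1,f_2): lcm = x_3**2. S = -x_2 - 10*x_3 + 1.
  leading term x_2: no divisor's leading term divides it; move -x_2 to the remainder.
  leading term x_3: no divisor's leading term divides it; move -10*x_3 to the remainder.
  leading term 1: no divisor's leading term divides it; move 1 to the remainder.
  remainder -x_2 - 10*x_3 + 1 ≠ 0; add g_4 = -x_2 - 10*x_3 + 1 to the basis.

The other S-polynomials (S(f_1,f_3), S(f_2,f_3), S(f_1,g_4), S(f_2,g_4), S(f_3,g_4)) all reduce to 0 modulo the current basis, so we have a Gröbner basis.
Inter-reduce: drop elements whose leading term is divisible by another's, tail-reduce, and make monic.

G = {x_1*x_3 + 3*x_3, x_3**2 - 10*x_3, x_2 + 10*x_3 - 1}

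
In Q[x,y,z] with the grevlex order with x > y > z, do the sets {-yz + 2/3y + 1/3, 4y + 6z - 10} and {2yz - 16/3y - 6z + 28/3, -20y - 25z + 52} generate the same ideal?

Two ideals are equal iff their reduced Gröbner bases coincide (the reduced basis is unique for a fixed ordering).
Buchberger on the first generating set:
f_1 = -yz + 2/3y + 1/3, LT = yz.
f_2 = 4y + 6z - 10, LT = y.

S(f_1,f_2): lcm = yz. S = -3/2z^2 - 2/3y + 5/2z - 1/3.
  leading term z^2: no divisor's leading term divides it; move -3/2z^2 to the remainder.
  leading term y: subtract (-1/6)·f_2 from -2/3y + 5/2z - 1/3 → 7/2z - 2
  leading term z: no divisor's leading term divides it; move 7/2z to the remainder.
  leading term 1: no divisor's leading term divides it; move -2 to the remainder.
  remainder -3/2z^2 + 7/2z - 2 ≠ 0; add g_3 = -3/2z^2 + 7/2z - 2 to the basis.

The other S-polynomials (S(f_1,g_3), S(f_2,g_3)) all reduce to 0 modulo the current basis, so we have a Gröbner basis.
Inter-reduce: drop elements whose leading term is divisible by another's, tail-reduce, and make monic.
Reduced Gröbner basis: {z^2 - 7/3z + 4/3, y + 3/2z - 5/2}.

Buchberger on the second generating set:
h_1 = 2yz - 16/3y - 6z + 28/3, LT = yz.
h_2 = -20y - 25z + 52, LT = y.

S(h_1,h_2): lcm = yz. S = -5/4z^2 - 8/3y - 2/5z + 14/3.
  leading term z^2: no divisor's leading term divides it; move -5/4z^2 to the remainder.
  leading term y: subtract (2/15)·h_2 from -8/3y - 2/5z + 14/3 → 44/15z - 34/15
  leading term z: no divisor's leading term divides it; move 44/15z to the remainder.
  leading term 1: no divisor's leading term divides it; move -34/15 to the remainder.
  remainder -5/4z^2 + 44/15z - 34/15 ≠ 0; add k_3 = -5/4z^2 + 44/15z - 34/15 to the basis.

The other S-polynomials (S(h_1,k_3), S(h_2,k_3)) all reduce to 0 modulo the current basis, so we have a Gröbner basis.
Inter-reduce: drop elements whose leading term is divisible by another's, tail-reduce, and make monic.
Reduced Gröbner basis: {z^2 - 176/75z + 136/75, y + 5/4z - 13/5}.

The bases are distinct; the ideals are different.

No, the ideals differ.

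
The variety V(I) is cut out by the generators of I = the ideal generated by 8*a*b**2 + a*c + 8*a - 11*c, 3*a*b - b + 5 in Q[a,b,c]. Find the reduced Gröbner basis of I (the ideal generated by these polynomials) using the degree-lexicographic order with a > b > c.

f_1 = 8*a*b**2 + a*c + 8*a - 11*c, LT = a*b**2.
f_2 = 3*a*b - b + 5, LT = a*b.

S(f_1,f_2): lcm = a*b**2. S = 1/8*a*c + 1/3*b**2 + a - 5/3*b - 11/8*c.
  leading term a*c: no divisor's leading term divides it; move 1/8*a*c to the remainder.
  leading term b**2: no divisor's leading term divides it; move 1/3*b**2 to the remainder.
  leading term a: no divisor's leading term divides it; move a to the remainder.
  leading term b: no divisor's leading term divides it; move -5/3*b to the remainder.
  leading term c: no divisor's leading term divides it; move -11/8*c to the remainder.
  remainder 1/8*a*c + 1/3*b**2 + a - 5/3*b - 11/8*c ≠ 0; add g_3 = 1/8*a*c + 1/3*b**2 + a - 5/3*b - 11/8*c to the basis.

S(f_1,g_3): lcm = a*b**2*c. S = -8/3*b**4 - 8*a*b**2 + 1/8*a*c**2 + 40/3*b**3 + 11*b**2*c + a*c - 11/8*c**2.
  leading term b**4: no divisor's leading term divides it; move -8/3*b**4 to the remainder.
  leading term a*b**2: subtract (-1)·f_1 from -8*a*b**2 + 1/8*a*c**2 + 40/3*b**3 + 11*b**2*c + a*c - 11/8*c**2 → 1/8*a*c**2 + 40/3*b**3 + 11*b**2*c + 2*a*c - 11/8*c**2 + 8*a - 11*c
  leading term a*c**2: subtract (c)·g_3 from 1/8*a*c**2 + 40/3*b**3 + 11*b**2*c + 2*a*c - 11/8*c**2 + 8*a - 11*c → 40/3*b**3 + 32/3*b**2*c + a*c + 5/3*b*c + 8*a - 11*c
  leading term b**3: no divisor's leading term divides it; move 40/3*b**3 to the remainder.
  leading term b**2*c: no divisor's leading term divides it; move 32/3*b**2*c to the remainder.
  leading term a*c: subtract (8)·g_3 from a*c + 5/3*b*c + 8*a - 11*c → -8/3*b**2 + 5/3*b*c + 40/3*b
  leading term b**2: no divisor's leading term divides it; move -8/3*b**2 to the remainder.
  leading term b*c: no divisor's leading term divides it; move 5/3*b*c to the remainder.
  leading term b: no divisor's leading term divides it; move 40/3*b to the remainder.
  remainder -8/3*b**4 + 40/3*b**3 + 32/3*b**2*c - 8/3*b**2 + 5/3*b*c + 40/3*b ≠ 0; add g_4 = -8/3*b**4 + 40/3*b**3 + 32/3*b**2*c - 8/3*b**2 + 5/3*b*c + 40/3*b to the basis.

S(f_2,g_3): lcm = a*b*c. S = -8/3*b**3 - 8*a*b + 40/3*b**2 + 32/3*b*c + 5/3*c.
  leading term b**3: no divisor's leading term divides it; move -8/3*b**3 to the remainder.
  leading term a*b: subtract (-8/3)·f_2 from -8*a*b + 40/3*b**2 + 32/3*b*c + 5/3*c → 40/3*b**2 + 32/3*b*c - 8/3*b + 5/3*c + 40/3
  leading term b**2: no divisor's leading term divides it; move 40/3*b**2 to the remainder.
  leading term b*c: no divisor's leading term divides it; move 32/3*b*c to the remainder.
  leading term b: no divisor's leading term divides it; move -8/3*b to the remainder.
  leading term c: no divisor's leading term divides it; move 5/3*c to the remainder.
  leading term 1: no divisor's leading term divides it; move 40/3 to the remainder.
  remainder -8/3*b**3 + 40/3*b**2 + 32/3*b*c - 8/3*b + 5/3*c + 40/3 ≠ 0; add g_5 = -8/3*b**3 + 40/3*b**2 + 32/3*b*c - 8/3*b + 5/3*c + 40/3 to the basis.

The other S-polynomials (S(f_1,g_4), S(f_2,g_4), S(g_3,g_4), S(f_1,g_5), S(f_2,g_5), S(g_3,g_5), S(g_4,g_5)) all reduce to 0 modulo the current basis, so we have a Gröbner basis.
Inter-reduce: drop elements whose leading term is divisible by another's, tail-reduce, and make monic.

G = {b**3 - 5*b**2 - 4*b*c + b - 5/8*c - 5, a*b - 1/3*b + 5/3, a*c + 8/3*b**2 + 8*a - 40/3*b - 11*c}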